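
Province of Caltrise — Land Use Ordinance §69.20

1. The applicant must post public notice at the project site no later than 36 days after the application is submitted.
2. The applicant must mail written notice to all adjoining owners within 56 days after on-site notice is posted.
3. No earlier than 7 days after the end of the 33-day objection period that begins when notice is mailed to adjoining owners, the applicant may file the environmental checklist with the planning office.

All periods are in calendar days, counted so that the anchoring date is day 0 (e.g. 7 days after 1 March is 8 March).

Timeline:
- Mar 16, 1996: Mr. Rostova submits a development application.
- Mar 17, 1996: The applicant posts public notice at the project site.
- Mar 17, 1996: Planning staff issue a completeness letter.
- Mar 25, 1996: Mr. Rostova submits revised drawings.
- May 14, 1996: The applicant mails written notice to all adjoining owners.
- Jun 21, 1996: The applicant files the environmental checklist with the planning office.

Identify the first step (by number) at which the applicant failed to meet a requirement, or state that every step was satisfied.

Step 1 — counting 36 days from Mar 16, 1996 (when the application is submitted) gives a deadline of Apr 21, 1996; done Mar 17, 1996 — timely.
Step 2 — counting 56 days from Mar 17, 1996 (when on-site notice is posted) gives a deadline of May 12, 1996; May 14, 1996 misses that deadline by 2 days.
No need to go further; step 2 was not satisfied.

Step 2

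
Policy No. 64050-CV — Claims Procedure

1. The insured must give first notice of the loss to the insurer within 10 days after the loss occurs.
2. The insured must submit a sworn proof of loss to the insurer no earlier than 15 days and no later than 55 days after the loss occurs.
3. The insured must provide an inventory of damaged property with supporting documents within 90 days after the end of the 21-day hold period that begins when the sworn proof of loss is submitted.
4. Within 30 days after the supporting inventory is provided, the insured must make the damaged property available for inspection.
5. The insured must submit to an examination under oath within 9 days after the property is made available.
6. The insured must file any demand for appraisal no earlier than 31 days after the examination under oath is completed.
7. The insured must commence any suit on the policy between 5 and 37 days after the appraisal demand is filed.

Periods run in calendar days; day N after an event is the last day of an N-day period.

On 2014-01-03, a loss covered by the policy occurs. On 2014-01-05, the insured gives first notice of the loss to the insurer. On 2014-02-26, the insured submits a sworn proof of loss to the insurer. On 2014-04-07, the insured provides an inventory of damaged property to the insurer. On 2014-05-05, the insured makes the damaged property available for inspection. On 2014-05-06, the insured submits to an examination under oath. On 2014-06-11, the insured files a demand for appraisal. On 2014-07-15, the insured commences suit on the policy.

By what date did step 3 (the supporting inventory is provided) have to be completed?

2014-06-17

The sworn proof of loss is submitted on 2014-02-26; the 21-day hold period therefore ends 2014-03-19, and step 3 runs from that date. 90 days after 2014-03-19 is 2014-06-17.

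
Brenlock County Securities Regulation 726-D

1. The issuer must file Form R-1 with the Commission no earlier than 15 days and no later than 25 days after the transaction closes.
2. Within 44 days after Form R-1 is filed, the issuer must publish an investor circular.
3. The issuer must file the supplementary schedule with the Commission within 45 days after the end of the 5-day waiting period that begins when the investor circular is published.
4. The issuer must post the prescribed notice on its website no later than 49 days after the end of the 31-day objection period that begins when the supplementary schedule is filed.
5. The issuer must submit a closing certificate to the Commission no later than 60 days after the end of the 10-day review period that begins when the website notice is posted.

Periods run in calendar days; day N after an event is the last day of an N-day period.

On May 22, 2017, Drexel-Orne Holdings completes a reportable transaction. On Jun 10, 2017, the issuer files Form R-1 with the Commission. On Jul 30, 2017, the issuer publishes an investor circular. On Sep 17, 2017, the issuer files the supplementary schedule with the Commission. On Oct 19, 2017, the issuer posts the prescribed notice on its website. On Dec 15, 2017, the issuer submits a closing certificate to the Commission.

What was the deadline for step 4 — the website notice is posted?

The supplementary schedule is filed on Sep 17, 2017; the 31-day objection period therefore ends Oct 18, 2017, and step 4 runs from that date. 49 days after Oct 18, 2017 is Dec 6, 2017.

Dec 6, 2017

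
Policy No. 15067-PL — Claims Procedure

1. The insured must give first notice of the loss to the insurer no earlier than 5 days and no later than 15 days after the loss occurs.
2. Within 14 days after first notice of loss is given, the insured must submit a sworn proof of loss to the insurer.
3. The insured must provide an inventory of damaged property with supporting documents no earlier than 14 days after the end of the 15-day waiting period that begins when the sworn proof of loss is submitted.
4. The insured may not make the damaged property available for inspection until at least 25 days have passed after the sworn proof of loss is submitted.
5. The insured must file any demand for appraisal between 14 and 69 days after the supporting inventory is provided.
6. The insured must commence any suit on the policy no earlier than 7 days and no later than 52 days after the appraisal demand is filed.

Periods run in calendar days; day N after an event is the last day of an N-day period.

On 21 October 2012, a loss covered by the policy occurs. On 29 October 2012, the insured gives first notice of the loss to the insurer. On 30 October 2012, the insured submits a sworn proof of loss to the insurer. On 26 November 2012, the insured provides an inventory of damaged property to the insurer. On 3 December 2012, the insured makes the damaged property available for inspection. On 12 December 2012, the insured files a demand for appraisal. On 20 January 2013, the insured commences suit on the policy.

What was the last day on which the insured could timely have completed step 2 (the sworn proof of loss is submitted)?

Step 2 runs from 29 October 2012, when first notice of loss is given. 14 days after 29 October 2012 is 12 November 2012.

12 November 2012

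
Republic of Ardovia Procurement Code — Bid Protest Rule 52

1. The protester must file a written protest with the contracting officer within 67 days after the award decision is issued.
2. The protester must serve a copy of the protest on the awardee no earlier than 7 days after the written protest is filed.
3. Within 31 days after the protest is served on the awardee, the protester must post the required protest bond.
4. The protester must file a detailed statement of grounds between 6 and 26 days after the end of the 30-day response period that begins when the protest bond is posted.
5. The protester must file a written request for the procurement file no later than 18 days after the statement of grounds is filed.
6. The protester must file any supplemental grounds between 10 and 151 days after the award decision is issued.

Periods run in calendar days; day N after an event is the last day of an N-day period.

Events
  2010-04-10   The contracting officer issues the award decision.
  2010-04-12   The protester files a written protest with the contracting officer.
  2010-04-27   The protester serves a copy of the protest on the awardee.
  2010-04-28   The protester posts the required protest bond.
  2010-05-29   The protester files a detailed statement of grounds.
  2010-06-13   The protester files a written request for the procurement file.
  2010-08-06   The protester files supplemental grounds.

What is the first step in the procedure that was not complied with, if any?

Step 1 — counting 67 days from 2010-04-10 (when the award decision is issued) gives a deadline of 2010-06-16; done 2010-04-12 — timely.
Step 2 — must wait 7 days from 2010-04-12 (when the written protest is filed), so not before 2010-04-19; done 2010-04-27 — permitted.
Step 3 — counting 31 days from 2010-04-27 (when the protest is served on the awardee) gives a deadline of 2010-05-28; 2010-04-28 is within that limit.
Step 4 — 6 and 26 days from 2010-05-28 (end of the 30-day response period, which began when the protest bond is posted on 2010-04-28) are 2010-06-03 and 2010-06-23 respectively; done 2010-05-29 — 5 days before the window opened.
That is the first point of non-compliance.

Step 4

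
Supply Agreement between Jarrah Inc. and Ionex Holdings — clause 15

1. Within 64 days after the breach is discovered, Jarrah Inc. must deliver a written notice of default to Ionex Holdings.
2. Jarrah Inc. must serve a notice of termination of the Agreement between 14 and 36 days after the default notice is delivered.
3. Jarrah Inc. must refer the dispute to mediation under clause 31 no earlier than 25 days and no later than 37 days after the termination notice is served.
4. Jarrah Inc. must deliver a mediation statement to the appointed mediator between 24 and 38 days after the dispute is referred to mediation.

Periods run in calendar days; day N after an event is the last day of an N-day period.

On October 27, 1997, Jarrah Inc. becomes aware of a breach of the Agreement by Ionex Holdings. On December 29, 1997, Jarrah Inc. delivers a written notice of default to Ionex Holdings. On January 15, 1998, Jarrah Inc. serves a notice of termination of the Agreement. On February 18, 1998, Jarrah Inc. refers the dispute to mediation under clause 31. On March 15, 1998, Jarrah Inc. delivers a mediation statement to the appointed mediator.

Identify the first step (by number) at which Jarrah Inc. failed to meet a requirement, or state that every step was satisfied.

None — every step was satisfied

Step 1 — counting 64 days from October 27, 1997 (when the breach is discovered) gives a deadline of December 30, 1997; done December 29, 1997 — timely.
Step 2 — 14 and 36 days from December 29, 1997 (when the default notice is delivered) are January 12, 1998 and February 3, 1998 respectively; January 15, 1998 falls inside that range.
Step 3 — 25 and 37 days from January 15, 1998 (when the termination notice is served) are February 9, 1998 and February 21, 1998 respectively; done February 18, 1998, which is between those dates.
Step 4 — 24 and 38 days from February 18, 1998 (when the dispute is referred to mediation) are March 14, 1998 and March 28, 1998 respectively; done March 15, 1998 — within the window.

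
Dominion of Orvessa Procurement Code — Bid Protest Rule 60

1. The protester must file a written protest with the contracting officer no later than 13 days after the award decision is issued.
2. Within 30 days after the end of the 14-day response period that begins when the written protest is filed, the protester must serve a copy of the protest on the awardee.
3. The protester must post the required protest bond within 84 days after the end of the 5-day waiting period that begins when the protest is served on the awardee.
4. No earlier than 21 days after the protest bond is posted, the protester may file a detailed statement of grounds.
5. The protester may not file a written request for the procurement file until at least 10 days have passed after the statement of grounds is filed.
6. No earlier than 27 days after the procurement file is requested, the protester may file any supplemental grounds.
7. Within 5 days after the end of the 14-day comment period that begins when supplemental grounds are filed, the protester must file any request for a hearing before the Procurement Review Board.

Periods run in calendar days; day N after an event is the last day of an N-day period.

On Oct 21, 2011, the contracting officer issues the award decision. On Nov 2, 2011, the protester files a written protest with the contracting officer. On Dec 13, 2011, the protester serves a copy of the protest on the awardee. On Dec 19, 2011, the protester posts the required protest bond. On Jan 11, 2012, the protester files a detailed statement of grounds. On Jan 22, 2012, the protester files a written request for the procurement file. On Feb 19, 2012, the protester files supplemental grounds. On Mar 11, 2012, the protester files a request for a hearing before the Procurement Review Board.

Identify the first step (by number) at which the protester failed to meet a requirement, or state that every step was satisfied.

(1) due by Oct 21, 2011 + 13 days = Nov 3, 2011; done Nov 2, 2011 — timely.
(2) due by Nov 16, 2011 + 30 days = Dec 16, 2011; completed Dec 13, 2011, before the deadline.
(3) due by Dec 18, 2011 + 84 days = Mar 11, 2012; completed Dec 19, 2011, before the deadline.
(4) permitted from Dec 19, 2011 + 21 days = Jan 9, 2012 onward; done Jan 11, 2012 — permitted.
(5) permitted from Jan 11, 2012 + 10 days = Jan 21, 2012 onward; done Jan 22, 2012, after the minimum wait.
(6) permitted from Jan 22, 2012 + 27 days = Feb 18, 2012 onward; done Feb 19, 2012, after the minimum wait.
(7) due by Mar 4, 2012 + 5 days = Mar 9, 2012; not done until Mar 11, 2012, 2 days after the deadline.
That is the first point of non-compliance.

Step 7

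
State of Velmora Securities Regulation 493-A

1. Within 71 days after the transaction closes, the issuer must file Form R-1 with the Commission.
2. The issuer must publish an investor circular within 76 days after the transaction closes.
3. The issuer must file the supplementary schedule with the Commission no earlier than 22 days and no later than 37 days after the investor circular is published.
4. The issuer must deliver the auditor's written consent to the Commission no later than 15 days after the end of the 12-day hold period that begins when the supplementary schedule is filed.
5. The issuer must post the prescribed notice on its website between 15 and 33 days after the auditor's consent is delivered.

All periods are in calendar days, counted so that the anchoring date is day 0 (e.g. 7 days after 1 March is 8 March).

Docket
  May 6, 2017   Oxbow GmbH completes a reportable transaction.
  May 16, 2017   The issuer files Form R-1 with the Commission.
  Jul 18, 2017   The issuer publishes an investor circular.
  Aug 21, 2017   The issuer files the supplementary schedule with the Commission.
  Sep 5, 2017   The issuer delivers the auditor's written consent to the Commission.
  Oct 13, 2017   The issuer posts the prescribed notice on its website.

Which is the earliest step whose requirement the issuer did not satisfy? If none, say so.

Step 5

Step 1: 71 days after May 6, 2017 (when the transaction closes) is Jul 16, 2017; completed May 16, 2017, before the deadline.
Step 2: 76 days after May 6, 2017 (when the transaction closes) is Jul 21, 2017; completed Jul 18, 2017, before the deadline.
Step 3: the window is 22–37 days after Jul 18, 2017 (when the investor circular is published), so Aug 9, 2017 through Aug 24, 2017; done Aug 21, 2017, which is between those dates.
Step 4: 15 days after Sep 2, 2017 (end of the 12-day hold period, which began when the supplementary schedule is filed on Aug 21, 2017) is Sep 17, 2017; Sep 5, 2017 is within that limit.
Step 5: the window is 15–33 days after Sep 5, 2017 (when the auditor's consent is delivered), so Sep 20, 2017 through Oct 8, 2017; Oct 13, 2017 is 5 days past the end of the window.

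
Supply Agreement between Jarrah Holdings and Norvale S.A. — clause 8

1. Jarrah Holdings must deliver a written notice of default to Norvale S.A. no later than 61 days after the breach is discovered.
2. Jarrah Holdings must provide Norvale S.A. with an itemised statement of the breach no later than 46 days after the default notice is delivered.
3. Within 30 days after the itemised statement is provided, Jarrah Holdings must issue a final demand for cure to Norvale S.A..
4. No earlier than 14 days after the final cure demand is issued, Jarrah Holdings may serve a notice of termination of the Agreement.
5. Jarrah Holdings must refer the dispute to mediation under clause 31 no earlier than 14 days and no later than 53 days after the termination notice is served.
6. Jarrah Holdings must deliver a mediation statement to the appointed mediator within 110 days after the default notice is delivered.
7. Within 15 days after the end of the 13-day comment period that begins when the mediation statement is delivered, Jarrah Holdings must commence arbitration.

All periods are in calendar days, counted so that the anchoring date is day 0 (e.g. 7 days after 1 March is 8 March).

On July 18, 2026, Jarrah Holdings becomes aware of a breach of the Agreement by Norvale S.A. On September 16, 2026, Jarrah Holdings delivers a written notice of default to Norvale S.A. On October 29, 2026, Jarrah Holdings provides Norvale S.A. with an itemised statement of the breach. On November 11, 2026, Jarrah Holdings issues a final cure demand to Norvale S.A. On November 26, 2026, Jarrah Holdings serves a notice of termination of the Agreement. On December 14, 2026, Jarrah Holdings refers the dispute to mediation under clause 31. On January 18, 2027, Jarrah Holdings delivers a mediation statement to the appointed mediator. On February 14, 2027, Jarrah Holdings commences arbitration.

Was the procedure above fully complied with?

No

Step 1: 61 days after July 18, 2026 (when the breach is discovered) is September 17, 2026; September 16, 2026 is within that limit.
Step 2: 46 days after September 16, 2026 (when the default notice is delivered) is November 1, 2026; October 29, 2026 is within that limit.
Step 3: 30 days after October 29, 2026 (when the itemised statement is provided) is November 28, 2026; November 11, 2026 is within that limit.
Step 4: the earliest permitted date is 14 days after November 11, 2026 (when the final cure demand is issued), i.e. November 25, 2026; November 26, 2026 is on or after that date.
Step 5: the window is 14–53 days after November 26, 2026 (when the termination notice is served), so December 10, 2026 through January 18, 2027; done December 14, 2026 — within the window.
Step 6: 110 days after September 16, 2026 (when the default notice is delivered) is January 4, 2027; not done until January 18, 2027, 14 days after the deadline.
That is the first point of non-compliance.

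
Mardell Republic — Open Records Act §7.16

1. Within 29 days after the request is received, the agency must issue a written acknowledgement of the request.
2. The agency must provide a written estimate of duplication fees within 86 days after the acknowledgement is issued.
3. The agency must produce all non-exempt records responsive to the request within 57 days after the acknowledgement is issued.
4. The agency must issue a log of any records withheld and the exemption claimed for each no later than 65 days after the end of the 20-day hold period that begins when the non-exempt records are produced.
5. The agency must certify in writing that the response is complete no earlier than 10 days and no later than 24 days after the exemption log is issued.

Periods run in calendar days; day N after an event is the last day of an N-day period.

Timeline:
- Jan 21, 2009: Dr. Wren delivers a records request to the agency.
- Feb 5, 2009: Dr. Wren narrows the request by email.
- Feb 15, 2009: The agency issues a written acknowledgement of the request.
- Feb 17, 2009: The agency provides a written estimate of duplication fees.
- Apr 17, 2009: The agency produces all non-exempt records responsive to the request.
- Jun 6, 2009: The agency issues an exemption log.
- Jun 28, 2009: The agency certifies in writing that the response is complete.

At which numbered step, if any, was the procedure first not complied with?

Step 3

(1) due by Jan 21, 2009 + 29 days = Feb 19, 2009; completed Feb 15, 2009, before the deadline.
(2) due by Feb 15, 2009 + 86 days = May 12, 2009; Feb 17, 2009 is within that limit.
(3) due by Feb 15, 2009 + 57 days = Apr 13, 2009; Apr 17, 2009 misses that deadline by 4 days.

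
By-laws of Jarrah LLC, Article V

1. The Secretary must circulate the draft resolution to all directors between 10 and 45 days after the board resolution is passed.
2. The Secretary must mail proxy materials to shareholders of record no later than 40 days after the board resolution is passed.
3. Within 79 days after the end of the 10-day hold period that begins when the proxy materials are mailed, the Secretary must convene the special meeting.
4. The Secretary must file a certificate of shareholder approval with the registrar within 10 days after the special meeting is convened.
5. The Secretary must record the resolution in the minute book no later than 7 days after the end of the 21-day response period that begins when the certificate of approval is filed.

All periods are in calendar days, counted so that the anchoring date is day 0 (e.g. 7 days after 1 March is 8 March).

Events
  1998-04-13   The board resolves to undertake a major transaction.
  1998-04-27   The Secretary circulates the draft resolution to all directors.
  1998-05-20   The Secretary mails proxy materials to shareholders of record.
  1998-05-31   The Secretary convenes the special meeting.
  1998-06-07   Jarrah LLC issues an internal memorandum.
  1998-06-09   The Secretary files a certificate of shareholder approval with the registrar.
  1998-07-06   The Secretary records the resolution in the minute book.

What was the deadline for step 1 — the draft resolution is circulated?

Step 1 runs from 1998-04-13, when the board resolution is passed. The window is 10–45 days after 1998-04-13; it closes on 1998-05-28.

1998-05-28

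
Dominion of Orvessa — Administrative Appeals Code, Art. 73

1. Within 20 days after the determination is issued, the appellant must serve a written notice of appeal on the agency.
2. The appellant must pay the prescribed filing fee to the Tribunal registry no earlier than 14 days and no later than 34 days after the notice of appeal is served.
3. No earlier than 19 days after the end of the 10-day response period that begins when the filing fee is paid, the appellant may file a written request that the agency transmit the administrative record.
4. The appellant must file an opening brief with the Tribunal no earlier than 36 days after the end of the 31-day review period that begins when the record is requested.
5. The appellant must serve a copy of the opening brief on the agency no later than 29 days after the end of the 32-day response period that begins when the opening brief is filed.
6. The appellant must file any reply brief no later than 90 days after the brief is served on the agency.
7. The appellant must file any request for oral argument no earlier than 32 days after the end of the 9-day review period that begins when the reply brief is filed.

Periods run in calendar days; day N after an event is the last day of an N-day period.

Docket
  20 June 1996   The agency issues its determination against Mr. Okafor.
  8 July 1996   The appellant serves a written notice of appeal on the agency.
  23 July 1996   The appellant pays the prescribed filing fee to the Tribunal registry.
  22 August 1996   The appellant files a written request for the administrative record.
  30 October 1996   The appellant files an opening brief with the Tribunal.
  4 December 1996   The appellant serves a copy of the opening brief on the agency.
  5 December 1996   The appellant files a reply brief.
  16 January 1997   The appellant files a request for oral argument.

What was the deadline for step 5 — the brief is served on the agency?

30 December 1996

The opening brief is filed on 30 October 1996; the 32-day response period therefore ends 1 December 1996, and step 5 runs from that date. 29 days after 1 December 1996 is 30 December 1996.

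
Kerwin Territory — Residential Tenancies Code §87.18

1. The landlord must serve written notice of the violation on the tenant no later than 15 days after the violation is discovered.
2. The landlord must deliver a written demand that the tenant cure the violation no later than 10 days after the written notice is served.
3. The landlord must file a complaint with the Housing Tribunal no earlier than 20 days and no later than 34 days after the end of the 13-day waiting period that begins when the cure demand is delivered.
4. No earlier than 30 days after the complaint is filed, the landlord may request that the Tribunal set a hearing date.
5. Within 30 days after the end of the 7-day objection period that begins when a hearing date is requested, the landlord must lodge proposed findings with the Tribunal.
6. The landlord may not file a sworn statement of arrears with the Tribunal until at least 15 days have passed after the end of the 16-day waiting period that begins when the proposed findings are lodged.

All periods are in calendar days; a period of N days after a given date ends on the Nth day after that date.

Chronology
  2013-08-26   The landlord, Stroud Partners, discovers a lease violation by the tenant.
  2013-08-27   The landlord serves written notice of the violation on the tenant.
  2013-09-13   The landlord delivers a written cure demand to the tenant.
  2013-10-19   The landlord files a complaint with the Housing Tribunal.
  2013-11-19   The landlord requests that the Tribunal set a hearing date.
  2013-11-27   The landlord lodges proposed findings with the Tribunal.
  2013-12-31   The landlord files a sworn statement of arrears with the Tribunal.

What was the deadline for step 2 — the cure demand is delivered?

2013-09-06

Step 2 runs from 2013-08-27, when the written notice is served. 10 days after 2013-08-27 is 2013-09-06.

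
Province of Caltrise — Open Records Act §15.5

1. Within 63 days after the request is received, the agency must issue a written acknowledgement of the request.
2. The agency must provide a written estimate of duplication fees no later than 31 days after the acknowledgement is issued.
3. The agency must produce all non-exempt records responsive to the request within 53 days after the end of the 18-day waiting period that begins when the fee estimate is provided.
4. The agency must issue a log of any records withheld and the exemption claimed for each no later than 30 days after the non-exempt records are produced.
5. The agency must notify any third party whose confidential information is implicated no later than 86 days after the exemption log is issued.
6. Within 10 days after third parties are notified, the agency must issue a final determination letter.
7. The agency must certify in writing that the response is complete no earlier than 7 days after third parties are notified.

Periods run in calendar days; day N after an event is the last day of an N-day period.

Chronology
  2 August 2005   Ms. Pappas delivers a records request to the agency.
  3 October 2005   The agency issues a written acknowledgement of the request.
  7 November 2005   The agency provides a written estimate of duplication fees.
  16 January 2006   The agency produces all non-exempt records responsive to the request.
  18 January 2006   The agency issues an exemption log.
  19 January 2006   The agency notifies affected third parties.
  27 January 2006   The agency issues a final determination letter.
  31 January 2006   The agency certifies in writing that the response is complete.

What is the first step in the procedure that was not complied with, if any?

Step 2

(1) due by 2 August 2005 + 63 days = 4 October 2005; 3 October 2005 is within that limit.
(2) due by 3 October 2005 + 31 days = 3 November 2005; 7 November 2005 misses that deadline by 4 days.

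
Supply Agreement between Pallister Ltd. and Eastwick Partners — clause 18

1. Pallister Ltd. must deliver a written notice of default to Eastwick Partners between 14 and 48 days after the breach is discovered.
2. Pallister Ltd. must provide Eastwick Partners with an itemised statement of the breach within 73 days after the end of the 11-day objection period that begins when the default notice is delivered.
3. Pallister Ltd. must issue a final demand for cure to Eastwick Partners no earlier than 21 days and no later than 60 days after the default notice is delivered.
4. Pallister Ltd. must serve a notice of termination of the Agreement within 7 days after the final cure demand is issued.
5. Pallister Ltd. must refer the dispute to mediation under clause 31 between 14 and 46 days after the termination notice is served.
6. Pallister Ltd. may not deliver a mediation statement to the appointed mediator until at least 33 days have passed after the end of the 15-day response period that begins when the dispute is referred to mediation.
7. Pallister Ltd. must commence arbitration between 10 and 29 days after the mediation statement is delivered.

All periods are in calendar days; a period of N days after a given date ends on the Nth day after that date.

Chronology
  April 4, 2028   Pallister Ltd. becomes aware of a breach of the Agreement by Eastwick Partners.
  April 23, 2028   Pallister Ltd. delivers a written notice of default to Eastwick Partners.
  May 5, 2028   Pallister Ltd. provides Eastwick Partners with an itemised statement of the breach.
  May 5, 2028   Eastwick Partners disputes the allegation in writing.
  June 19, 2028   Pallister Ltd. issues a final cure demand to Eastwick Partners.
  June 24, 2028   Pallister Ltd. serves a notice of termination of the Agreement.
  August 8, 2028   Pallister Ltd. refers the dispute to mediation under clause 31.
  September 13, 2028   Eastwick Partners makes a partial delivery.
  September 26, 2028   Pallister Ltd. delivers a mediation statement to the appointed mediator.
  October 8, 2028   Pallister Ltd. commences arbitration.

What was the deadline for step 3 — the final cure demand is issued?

Step 3 runs from April 23, 2028, when the default notice is delivered. The window is 21–60 days after April 23, 2028; it closes on June 22, 2028.

June 22, 2028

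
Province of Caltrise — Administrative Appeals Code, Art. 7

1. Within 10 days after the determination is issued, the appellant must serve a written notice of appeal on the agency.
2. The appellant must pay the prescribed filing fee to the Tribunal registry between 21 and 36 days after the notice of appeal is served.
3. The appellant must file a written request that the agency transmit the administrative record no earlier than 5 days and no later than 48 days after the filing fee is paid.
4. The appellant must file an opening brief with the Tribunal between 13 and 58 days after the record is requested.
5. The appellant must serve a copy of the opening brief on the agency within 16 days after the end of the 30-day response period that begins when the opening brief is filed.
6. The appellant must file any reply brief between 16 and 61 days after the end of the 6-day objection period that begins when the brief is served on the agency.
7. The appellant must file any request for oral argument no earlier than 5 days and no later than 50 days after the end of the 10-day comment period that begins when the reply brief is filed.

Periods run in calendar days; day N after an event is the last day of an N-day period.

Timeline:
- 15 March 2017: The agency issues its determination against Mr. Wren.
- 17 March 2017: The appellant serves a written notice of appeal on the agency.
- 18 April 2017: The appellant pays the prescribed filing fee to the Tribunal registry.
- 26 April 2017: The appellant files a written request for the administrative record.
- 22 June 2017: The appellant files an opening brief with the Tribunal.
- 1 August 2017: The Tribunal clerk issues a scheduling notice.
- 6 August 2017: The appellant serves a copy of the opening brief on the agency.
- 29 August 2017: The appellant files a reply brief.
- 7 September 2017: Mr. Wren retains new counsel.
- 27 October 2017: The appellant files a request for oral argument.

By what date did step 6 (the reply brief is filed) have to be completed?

12 October 2017

The brief is served on the agency on 6 August 2017; the 6-day objection period therefore ends 12 August 2017, and step 6 runs from that date. The window is 16–61 days after 12 August 2017; it closes on 12 October 2017.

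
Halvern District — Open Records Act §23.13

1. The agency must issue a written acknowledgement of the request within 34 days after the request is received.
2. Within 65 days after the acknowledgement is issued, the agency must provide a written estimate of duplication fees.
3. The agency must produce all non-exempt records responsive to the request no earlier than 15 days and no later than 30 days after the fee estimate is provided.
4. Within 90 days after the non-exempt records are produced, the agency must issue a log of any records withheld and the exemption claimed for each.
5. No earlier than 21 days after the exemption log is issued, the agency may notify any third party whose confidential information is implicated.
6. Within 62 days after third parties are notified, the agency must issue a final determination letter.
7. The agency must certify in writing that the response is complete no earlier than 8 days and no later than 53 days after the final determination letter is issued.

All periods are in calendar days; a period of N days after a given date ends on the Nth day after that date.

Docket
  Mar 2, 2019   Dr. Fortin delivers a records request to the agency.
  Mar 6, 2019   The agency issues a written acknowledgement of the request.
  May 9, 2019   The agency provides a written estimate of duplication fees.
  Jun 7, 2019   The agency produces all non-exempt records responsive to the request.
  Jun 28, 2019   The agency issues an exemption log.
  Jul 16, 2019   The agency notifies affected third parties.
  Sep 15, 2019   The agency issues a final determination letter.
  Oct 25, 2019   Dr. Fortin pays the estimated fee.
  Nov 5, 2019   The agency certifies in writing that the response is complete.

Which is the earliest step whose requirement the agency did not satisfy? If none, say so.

Step 5

Step 1: 34 days after Mar 2, 2019 (when the request is received) is Apr 5, 2019; Mar 6, 2019 is within that limit.
Step 2: 65 days after Mar 6, 2019 (when the acknowledgement is issued) is May 10, 2019; May 9, 2019 is within that limit.
Step 3: the window is 15–30 days after May 9, 2019 (when the fee estimate is provided), so May 24, 2019 through Jun 8, 2019; done Jun 7, 2019, which is between those dates.
Step 4: 90 days after Jun 7, 2019 (when the non-exempt records are produced) is Sep 5, 2019; completed Jun 28, 2019, before the deadline.
Step 5: the earliest permitted date is 21 days after Jun 28, 2019 (when the exemption log is issued), i.e. Jul 19, 2019; done Jul 16, 2019 — 3 days too early.
No need to go further; step 5 was not satisfied.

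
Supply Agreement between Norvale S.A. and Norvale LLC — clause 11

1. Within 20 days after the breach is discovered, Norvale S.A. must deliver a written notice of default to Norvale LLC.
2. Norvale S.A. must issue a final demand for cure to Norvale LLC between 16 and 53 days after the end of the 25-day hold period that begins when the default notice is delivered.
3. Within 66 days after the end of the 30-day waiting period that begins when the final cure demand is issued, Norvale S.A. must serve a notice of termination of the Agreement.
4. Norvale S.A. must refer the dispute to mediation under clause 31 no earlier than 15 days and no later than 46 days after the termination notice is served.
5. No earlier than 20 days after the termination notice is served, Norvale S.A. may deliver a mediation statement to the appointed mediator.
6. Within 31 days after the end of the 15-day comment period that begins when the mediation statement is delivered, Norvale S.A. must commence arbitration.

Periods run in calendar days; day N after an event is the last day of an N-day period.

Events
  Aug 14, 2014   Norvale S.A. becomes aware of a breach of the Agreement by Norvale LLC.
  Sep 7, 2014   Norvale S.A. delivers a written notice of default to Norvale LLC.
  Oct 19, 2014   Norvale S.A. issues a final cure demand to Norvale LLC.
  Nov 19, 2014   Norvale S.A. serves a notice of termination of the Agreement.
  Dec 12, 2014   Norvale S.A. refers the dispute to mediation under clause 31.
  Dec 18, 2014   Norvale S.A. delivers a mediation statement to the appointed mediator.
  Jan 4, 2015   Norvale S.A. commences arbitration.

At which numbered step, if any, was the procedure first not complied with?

Step 1 — counting 20 days from Aug 14, 2014 (when the breach is discovered) gives a deadline of Sep 3, 2014; done Sep 7, 2014 — 4 days late.
That is the first point of non-compliance.

Step 1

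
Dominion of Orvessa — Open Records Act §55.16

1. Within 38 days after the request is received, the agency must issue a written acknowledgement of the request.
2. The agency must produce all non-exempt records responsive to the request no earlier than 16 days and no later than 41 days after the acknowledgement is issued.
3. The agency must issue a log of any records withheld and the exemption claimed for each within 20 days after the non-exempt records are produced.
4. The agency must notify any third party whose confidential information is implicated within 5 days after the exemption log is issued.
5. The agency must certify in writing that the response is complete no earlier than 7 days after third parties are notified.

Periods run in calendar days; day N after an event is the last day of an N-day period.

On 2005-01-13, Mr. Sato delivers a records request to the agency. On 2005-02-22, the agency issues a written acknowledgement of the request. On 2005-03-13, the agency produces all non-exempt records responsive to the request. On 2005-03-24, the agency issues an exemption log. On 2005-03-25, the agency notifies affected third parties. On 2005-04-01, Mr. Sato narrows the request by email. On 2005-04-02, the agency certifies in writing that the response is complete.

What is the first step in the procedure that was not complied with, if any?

(1) due by 2005-01-13 + 38 days = 2005-02-20; 2005-02-22 misses that deadline by 2 days.
No need to go further; step 1 was not satisfied.

Step 1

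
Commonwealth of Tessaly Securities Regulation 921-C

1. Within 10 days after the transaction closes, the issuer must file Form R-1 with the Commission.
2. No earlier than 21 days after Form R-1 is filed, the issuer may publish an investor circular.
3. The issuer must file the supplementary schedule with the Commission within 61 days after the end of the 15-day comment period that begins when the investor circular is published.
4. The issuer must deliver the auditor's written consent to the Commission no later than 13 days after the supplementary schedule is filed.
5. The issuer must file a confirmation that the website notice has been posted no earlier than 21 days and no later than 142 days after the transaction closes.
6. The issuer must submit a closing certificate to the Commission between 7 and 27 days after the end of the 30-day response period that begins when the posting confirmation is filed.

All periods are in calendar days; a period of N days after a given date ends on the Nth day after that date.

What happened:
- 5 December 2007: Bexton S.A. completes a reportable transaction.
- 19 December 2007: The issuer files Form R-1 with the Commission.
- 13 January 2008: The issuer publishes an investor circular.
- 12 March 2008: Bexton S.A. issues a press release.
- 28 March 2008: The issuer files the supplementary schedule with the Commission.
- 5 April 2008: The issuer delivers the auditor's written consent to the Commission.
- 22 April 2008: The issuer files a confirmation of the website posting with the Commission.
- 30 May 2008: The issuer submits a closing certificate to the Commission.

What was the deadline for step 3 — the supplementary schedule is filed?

29 March 2008

The investor circular is published on 13 January 2008; the 15-day comment period therefore ends 28 January 2008, and step 3 runs from that date. 61 days after 28 January 2008 is 29 March 2008.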